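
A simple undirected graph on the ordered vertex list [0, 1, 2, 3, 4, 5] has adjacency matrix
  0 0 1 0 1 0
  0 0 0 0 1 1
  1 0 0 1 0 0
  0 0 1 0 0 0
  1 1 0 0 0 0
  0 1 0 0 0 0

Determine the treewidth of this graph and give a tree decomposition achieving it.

Every bag has size at most 2, so the width is 2 − 1 = 1 and tw(G) ≤ 1. Any graph with an edge has treewidth ≥ 1, and G has the edge 5–1. Therefore the treewidth is 1.

Treewidth 1.
One optimal decomposition is:
Bags: B1 = {1, 5}  B2 = {1, 4}  B3 = {0, 4}  B4 = {0, 2}  B5 = {2, 3}
Tree: B1–B2, B2–B3, B3–B4, B4–B5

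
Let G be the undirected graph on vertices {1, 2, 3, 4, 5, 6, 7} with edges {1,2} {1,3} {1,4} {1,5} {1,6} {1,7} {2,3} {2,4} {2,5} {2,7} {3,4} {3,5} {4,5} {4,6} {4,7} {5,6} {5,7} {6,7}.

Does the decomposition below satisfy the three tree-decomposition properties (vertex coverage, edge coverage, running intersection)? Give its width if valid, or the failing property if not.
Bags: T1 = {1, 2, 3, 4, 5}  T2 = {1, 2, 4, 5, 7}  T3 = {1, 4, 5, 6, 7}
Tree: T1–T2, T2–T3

Vertex coverage: the bags together contain {1, 2, 3, 4, 5, 6, 7}, the full vertex set. Edge coverage: each edge of G has both endpoints in at least one bag. Running intersection: for every vertex, the bags containing it form a connected subtree. All three properties hold, so this is a valid tree decomposition of width max|bag| − 1 = 4, and hence tw(G) ≤ 4.

Yes; width 4.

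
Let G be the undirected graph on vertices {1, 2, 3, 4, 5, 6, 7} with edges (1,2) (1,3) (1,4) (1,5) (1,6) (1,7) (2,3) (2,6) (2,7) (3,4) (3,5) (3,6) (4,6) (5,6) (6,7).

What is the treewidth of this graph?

A width-3 tree decomposition is:
Bags: B1 = {1, 3, 5, 6}  B2 = {1, 2, 3, 6}  B3 = {1, 2, 6, 7}  B4 = {1, 3, 4, 6}
Tree: B1–B2, B2–B3, B2–B4
The largest bag has 4 vertices, giving width 3; this decomposition certifies tw(G) ≤ 3. For the lower bound, the 4 vertices {1, 2, 3, 6} are pairwise adjacent, and any tree decomposition puts a clique entirely inside one bag — forcing width ≥ 3. Therefore the treewidth is 3.

3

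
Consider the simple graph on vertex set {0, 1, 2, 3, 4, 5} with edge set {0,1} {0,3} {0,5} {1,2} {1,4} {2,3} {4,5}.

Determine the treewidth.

A width-2 tree decomposition is:
Bags: B1 = {0, 2, 3}  B2 = {0, 1, 2}  B3 = {0, 1, 5}  B4 = {1, 4, 5}
Tree: B1–B2, B2–B3, B3–B4
The largest bag has 3 vertices, giving width 2; this decomposition certifies tw(G) ≤ 2. The edges 3–2–1–0–3 form a cycle, so G is not a tree and its treewidth is at least 2. Therefore the treewidth is 2.

2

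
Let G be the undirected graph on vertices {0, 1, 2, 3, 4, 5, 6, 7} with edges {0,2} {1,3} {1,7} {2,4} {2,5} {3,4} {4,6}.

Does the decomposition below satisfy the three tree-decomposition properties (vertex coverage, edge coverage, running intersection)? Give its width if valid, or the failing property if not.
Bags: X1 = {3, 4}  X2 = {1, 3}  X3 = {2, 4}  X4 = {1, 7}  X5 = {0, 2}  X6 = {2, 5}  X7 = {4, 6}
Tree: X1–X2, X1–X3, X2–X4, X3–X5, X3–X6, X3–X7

Yes; width 1.

Every vertex of G appears in some bag (union = {0, 1, 2, 3, 4, 5, 6, 7}); every edge is covered by a bag; and for each vertex v the set of bags containing v is connected in the bag tree. The decomposition is therefore valid. The largest bag has 2 vertices, so the width is 1.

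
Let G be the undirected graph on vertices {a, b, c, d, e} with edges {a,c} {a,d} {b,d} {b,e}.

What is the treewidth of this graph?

1

A width-1 tree decomposition is:
Bags: B1 = {a, c}  B2 = {a, d}  B3 = {b, d}  B4 = {b, e}
Tree: B1–B2, B2–B3, B3–B4
The largest bag has 2 vertices, giving width 1; this decomposition certifies tw(G) ≤ 1. Any graph with an edge has treewidth ≥ 1, and G has the edge c–a. Hence tw(G) = 1 exactly.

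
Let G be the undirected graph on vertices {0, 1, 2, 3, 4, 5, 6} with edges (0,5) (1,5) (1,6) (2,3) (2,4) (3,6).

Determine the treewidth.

A width-1 tree decomposition is:
Bags: B1 = {2, 4}  B2 = {2, 3}  B3 = {3, 6}  B4 = {1, 6}  B5 = {1, 5}  B6 = {0, 5}
Tree: B1–B2, B2–B3, B3–B4, B4–B5, B5–B6
Each bag holds 2 vertices, so the decomposition has width 1, which upper-bounds the treewidth. Any graph with an edge has treewidth ≥ 1, and G has the edge 4–2. Hence tw(G) = 1 exactly.

1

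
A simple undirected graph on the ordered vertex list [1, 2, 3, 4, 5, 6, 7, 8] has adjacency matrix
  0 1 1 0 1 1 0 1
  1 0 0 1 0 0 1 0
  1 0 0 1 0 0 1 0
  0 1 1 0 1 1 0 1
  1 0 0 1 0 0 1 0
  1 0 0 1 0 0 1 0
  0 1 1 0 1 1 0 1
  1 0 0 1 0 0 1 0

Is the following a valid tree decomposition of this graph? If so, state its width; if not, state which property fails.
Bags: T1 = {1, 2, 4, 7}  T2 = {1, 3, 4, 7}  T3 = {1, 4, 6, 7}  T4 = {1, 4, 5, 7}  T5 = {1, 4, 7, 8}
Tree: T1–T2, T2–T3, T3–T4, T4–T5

Checking the three conditions: (i) the bags cover all of {1, 2, 3, 4, 5, 6, 7, 8}; (ii) for each edge, some bag contains both endpoints; (iii) the bags containing any fixed vertex form a subtree. All hold, so the decomposition is valid with width 4 − 1 = 3.

Yes; width 3.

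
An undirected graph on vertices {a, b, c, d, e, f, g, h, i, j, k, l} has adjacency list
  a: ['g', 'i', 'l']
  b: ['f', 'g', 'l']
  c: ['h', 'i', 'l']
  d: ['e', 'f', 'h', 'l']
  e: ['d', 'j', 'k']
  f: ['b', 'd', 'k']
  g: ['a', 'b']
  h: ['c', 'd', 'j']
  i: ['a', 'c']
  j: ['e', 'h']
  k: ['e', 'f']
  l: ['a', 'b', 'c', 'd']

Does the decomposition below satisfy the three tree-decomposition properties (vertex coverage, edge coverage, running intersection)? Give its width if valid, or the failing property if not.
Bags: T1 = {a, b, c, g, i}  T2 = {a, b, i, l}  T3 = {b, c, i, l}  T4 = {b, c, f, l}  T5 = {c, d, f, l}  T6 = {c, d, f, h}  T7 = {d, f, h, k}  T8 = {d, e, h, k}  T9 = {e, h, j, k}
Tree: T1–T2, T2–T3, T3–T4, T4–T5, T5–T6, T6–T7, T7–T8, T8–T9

A tree decomposition must satisfy three properties: every vertex lies in some bag; for every edge, both endpoints lie together in some bag; and for every vertex, the bags containing it form a connected subtree. Here bags containing vertex c are not connected in the tree, so the decomposition is invalid.

No — bags containing vertex c are not connected in the tree.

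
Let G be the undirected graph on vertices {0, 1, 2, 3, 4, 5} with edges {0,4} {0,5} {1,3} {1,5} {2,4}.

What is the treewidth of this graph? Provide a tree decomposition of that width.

Treewidth 1.
One such decomposition:
Bags: B1 = {2, 4}  B2 = {0, 4}  B3 = {0, 5}  B4 = {1, 5}  B5 = {1, 3}
Tree: B1–B2, B2–B3, B3–B4, B4–B5

Every bag has size at most 2, so the width is 2 − 1 = 1 and tw(G) ≤ 1. Any graph with an edge has treewidth ≥ 1, and G has the edge 2–4. Combining the bounds, tw(G) = 1.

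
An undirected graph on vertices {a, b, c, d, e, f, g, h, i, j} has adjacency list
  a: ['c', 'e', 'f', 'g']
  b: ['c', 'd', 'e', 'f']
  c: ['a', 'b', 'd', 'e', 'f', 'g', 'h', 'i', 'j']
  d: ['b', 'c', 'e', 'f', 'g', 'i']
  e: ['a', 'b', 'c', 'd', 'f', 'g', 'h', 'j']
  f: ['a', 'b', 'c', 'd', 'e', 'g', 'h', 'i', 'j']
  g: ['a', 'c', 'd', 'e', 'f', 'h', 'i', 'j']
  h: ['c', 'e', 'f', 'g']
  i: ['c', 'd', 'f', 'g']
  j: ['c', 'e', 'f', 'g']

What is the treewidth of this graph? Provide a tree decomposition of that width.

Treewidth 4.
Bags: B1 = {c, e, f, g, j}  B2 = {c, e, f, g, h}  B3 = {c, d, e, f, g}  B4 = {a, c, e, f, g}  B5 = {b, c, d, e, f}  B6 = {c, d, f, g, i}
Tree: B1–B2, B1–B3, B3–B4, B3–B5, B3–B6

The largest bag has 5 vertices, giving width 4; this decomposition certifies tw(G) ≤ 4. Conversely, {c, d, e, f, g} is a clique of size 5, and the vertices of any clique must share a bag in every tree decomposition; so some bag has ≥ 5 vertices and tw(G) ≥ 4. Hence tw(G) = 4 exactly.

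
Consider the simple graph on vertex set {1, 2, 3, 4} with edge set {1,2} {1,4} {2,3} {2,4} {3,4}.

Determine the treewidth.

A width-2 tree decomposition is:
Bags: B1 = {2, 3, 4}  B2 = {1, 2, 4}
Tree: B1–B2
Each bag holds 3 vertices, so the decomposition has width 2, which upper-bounds the treewidth. Conversely, {1, 2, 4} is a clique of size 3, and the vertices of any clique must share a bag in every tree decomposition; so some bag has ≥ 3 vertices and tw(G) ≥ 2. Therefore the treewidth is 2.

2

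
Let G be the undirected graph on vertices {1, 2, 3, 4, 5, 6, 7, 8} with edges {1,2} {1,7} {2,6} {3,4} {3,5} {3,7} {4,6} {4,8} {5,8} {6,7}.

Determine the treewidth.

A width-2 tree decomposition is:
Bags: B1 = {1, 2, 7}  B2 = {2, 6, 7}  B3 = {3, 6, 7}  B4 = {3, 4, 6}  B5 = {3, 4, 5}  B6 = {4, 5, 8}
Tree: B1–B2, B2–B3, B3–B4, B4–B5, B5–B6
The largest bag has 3 vertices, giving width 2; this decomposition certifies tw(G) ≤ 2. Since 1–2–6–7–1 is a cycle in G, G is not acyclic. Forests are exactly the graphs of treewidth ≤ 1, so tw(G) ≥ 2. Combining the bounds, tw(G) = 2.

2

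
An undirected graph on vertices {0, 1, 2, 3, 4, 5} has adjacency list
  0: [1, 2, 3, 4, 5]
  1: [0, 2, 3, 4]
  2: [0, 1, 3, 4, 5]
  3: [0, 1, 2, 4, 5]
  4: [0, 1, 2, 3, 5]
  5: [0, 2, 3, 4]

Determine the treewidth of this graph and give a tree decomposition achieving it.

The largest bag has 5 vertices, giving width 4; this decomposition certifies tw(G) ≤ 4. Conversely, {0, 1, 2, 3, 4} is a clique of size 5, and the vertices of any clique must share a bag in every tree decomposition; so some bag has ≥ 5 vertices and tw(G) ≥ 4. The upper and lower bounds meet at 4, so that is the treewidth.

Treewidth 4.
Bags: B1 = {0, 2, 3, 4, 5}  B2 = {0, 1, 2, 3, 4}
Tree: B1–B2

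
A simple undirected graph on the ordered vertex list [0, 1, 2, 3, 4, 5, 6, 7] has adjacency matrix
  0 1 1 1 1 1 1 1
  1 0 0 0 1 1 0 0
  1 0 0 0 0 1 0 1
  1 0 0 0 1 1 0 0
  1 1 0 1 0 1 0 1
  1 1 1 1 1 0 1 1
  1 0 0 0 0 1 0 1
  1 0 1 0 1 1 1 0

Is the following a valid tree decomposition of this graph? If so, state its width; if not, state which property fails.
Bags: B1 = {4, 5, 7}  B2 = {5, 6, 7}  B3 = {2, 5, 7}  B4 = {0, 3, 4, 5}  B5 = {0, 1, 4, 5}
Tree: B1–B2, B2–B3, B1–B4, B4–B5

No — edge (0,7) lies in no bag.

A tree decomposition must satisfy three properties: every vertex lies in some bag; for every edge, both endpoints lie together in some bag; and for every vertex, the bags containing it form a connected subtree. Here edge (0,7) lies in no bag, so the decomposition is invalid.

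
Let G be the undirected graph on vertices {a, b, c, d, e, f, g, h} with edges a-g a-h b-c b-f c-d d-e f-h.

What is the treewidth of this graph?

1

A width-1 tree decomposition is:
Bags: B1 = {a, g}  B2 = {a, h}  B3 = {f, h}  B4 = {b, f}  B5 = {b, c}  B6 = {c, d}  B7 = {d, e}
Tree: B1–B2, B2–B3, B3–B4, B4–B5, B5–B6, B6–B7
The largest bag has 2 vertices, giving width 1; this decomposition certifies tw(G) ≤ 1. Any graph with an edge has treewidth ≥ 1, and G has the edge g–a. Combining the bounds, tw(G) = 1.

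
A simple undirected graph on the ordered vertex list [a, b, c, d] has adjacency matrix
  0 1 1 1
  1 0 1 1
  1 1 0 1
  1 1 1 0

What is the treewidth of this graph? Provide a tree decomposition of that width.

With just one bag of size 4, the width is 4 − 1 = 3, so tw(G) ≤ 3. On the other hand G contains the 4-clique {a, b, c, d}. A clique must lie in a single bag of any decomposition, so no decomposition can have width below 3. The upper and lower bounds meet at 3, so that is the treewidth.

Treewidth 3.
One optimal decomposition is:
Bags: B1 = {a, b, c, d}
Tree: (single bag)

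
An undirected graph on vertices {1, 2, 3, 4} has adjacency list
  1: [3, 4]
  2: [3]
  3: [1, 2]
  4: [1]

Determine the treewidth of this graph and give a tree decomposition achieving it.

Every bag has size at most 2, so the width is 2 − 1 = 1 and tw(G) ≤ 1. Any graph with an edge has treewidth ≥ 1, and G has the edge 4–1. The upper and lower bounds meet at 1, so that is the treewidth.

Treewidth 1.
Bags: B1 = {1, 4}  B2 = {1, 3}  B3 = {2, 3}
Tree: B1–B2, B2–B3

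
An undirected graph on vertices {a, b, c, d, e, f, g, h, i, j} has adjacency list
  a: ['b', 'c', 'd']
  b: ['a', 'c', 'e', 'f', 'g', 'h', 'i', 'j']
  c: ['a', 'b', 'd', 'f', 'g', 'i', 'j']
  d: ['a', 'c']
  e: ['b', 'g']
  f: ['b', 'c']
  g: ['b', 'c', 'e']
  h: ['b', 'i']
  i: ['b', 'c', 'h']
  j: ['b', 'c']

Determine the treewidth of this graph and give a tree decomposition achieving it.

Every bag has size at most 3, so the width is 3 − 1 = 2 and tw(G) ≤ 2. For the lower bound, the 3 vertices {a, c, d} are pairwise adjacent, and any tree decomposition puts a clique entirely inside one bag — forcing width ≥ 2. The upper and lower bounds meet at 2, so that is the treewidth.

Treewidth 2.
Bags: B1 = {a, b, c}  B2 = {b, c, g}  B3 = {a, c, d}  B4 = {b, c, f}  B5 = {b, c, i}  B6 = {b, c, j}  B7 = {b, h, i}  B8 = {b, e, g}
Tree: B1–B2, B1–B3, B1–B4, B4–B5, B4–B6, B5–B7, B2–B8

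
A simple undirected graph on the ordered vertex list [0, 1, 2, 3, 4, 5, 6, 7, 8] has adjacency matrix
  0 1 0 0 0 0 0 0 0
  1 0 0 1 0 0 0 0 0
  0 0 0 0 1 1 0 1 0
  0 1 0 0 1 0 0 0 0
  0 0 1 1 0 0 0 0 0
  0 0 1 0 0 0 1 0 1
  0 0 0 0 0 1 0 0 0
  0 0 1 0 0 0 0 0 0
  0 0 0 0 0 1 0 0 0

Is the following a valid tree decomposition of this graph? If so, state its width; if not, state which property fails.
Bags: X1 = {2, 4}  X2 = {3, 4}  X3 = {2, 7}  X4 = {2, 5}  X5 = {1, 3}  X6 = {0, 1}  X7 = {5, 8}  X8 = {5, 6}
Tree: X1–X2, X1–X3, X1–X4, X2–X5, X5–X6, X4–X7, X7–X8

Yes; width 1.

Checking the three conditions: (i) the bags cover all of {0, 1, 2, 3, 4, 5, 6, 7, 8}; (ii) for each edge, some bag contains both endpoints; (iii) the bags containing any fixed vertex form a subtree. All hold, so the decomposition is valid with width 2 − 1 = 1.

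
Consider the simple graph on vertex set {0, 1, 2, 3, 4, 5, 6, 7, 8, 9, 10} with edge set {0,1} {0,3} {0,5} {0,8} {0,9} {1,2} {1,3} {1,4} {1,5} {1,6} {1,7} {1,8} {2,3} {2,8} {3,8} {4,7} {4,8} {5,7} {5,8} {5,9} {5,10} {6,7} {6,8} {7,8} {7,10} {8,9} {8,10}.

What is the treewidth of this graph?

A width-3 tree decomposition is:
Bags: B1 = {0, 1, 5, 8}  B2 = {0, 1, 3, 8}  B3 = {0, 5, 8, 9}  B4 = {1, 5, 7, 8}  B5 = {1, 2, 3, 8}  B6 = {1, 6, 7, 8}  B7 = {5, 7, 8, 10}  B8 = {1, 4, 7, 8}
Tree: B1–B2, B1–B3, B1–B4, B2–B5, B4–B6, B4–B7, B4–B8
Every bag has size at most 4, so the width is 4 − 1 = 3 and tw(G) ≤ 3. For the lower bound, the 4 vertices {0, 1, 3, 8} are pairwise adjacent, and any tree decomposition puts a clique entirely inside one bag — forcing width ≥ 3. The upper and lower bounds meet at 3, so that is the treewidth.

3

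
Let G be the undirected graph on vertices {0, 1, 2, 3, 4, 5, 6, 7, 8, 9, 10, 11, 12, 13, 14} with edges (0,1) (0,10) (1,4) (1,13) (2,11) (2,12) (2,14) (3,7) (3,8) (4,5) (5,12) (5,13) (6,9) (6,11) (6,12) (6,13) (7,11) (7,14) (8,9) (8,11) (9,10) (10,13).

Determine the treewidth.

A width-3 tree decomposition is:
Bags: B1 = {2, 3, 7, 14}  B2 = {2, 3, 7, 11}  B3 = {2, 3, 8, 11}  B4 = {2, 8, 11, 12}  B5 = {6, 8, 11, 12}  B6 = {6, 8, 9, 12}  B7 = {5, 6, 9, 12}  B8 = {5, 6, 9, 13}  B9 = {5, 9, 10, 13}  B10 = {4, 5, 10, 13}  B11 = {1, 4, 10, 13}  B12 = {0, 1, 4, 10}
Tree: B1–B2, B2–B3, B3–B4, B4–B5, B5–B6, B6–B7, B7–B8, B8–B9, B9–B10, B10–B11, B11–B12
Every bag has size at most 4, so the width is 4 − 1 = 3 and tw(G) ≤ 3. For the lower bound: the 4 vertex sets {3,7,14}, {2}, {11}, {6,8,9,12} are disjoint, each induces a connected subgraph, and every pair is joined by at least one edge of G. Contracting each set to a single vertex therefore yields K_{4} as a minor, and since treewidth is minor-monotone, tw(G) ≥ tw(K_{4}) = 3. Hence tw(G) = 3 exactly.

3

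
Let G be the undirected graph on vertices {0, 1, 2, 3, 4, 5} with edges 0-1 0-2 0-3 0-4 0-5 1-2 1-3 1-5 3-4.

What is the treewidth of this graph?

2

A width-2 tree decomposition is:
Bags: B1 = {0, 1, 3}  B2 = {0, 1, 5}  B3 = {0, 1, 2}  B4 = {0, 3, 4}
Tree: B1–B2, B2–B3, B1–B4
The largest bag has 3 vertices, giving width 2; this decomposition certifies tw(G) ≤ 2. For the lower bound, the 3 vertices {0, 1, 2} are pairwise adjacent, and any tree decomposition puts a clique entirely inside one bag — forcing width ≥ 2. Hence tw(G) = 2 exactly.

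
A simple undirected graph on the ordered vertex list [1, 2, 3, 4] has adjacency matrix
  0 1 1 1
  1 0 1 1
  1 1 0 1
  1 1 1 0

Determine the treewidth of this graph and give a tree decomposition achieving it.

With just one bag of size 4, the width is 4 − 1 = 3, so tw(G) ≤ 3. Conversely, {1, 2, 3, 4} is a clique of size 4, and the vertices of any clique must share a bag in every tree decomposition; so some bag has ≥ 4 vertices and tw(G) ≥ 3. Combining the bounds, tw(G) = 3.

Treewidth 3.
One such decomposition:
Bags: B1 = {1, 2, 3, 4}
Tree: (single bag)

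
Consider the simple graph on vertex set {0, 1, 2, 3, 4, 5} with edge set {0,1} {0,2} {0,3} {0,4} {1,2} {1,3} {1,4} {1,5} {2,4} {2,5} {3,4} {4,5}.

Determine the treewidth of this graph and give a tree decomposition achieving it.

Every bag has size at most 4, so the width is 4 − 1 = 3 and tw(G) ≤ 3. Conversely, {0, 1, 2, 4} is a clique of size 4, and the vertices of any clique must share a bag in every tree decomposition; so some bag has ≥ 4 vertices and tw(G) ≥ 3. Hence tw(G) = 3 exactly.

Treewidth 3.
Bags: B1 = {0, 1, 3, 4}  B2 = {0, 1, 2, 4}  B3 = {1, 2, 4, 5}
Tree: B1–B2, B2–B3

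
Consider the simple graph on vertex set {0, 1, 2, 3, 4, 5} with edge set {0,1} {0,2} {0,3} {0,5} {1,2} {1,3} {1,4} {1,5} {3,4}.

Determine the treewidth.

2

A width-2 tree decomposition is:
Bags: B1 = {0, 1, 3}  B2 = {0, 1, 2}  B3 = {0, 1, 5}  B4 = {1, 3, 4}
Tree: B1–B2, B1–B3, B1–B4
The largest bag has 3 vertices, giving width 2; this decomposition certifies tw(G) ≤ 2. Conversely, {0, 1, 2} is a clique of size 3, and the vertices of any clique must share a bag in every tree decomposition; so some bag has ≥ 3 vertices and tw(G) ≥ 2. The upper and lower bounds meet at 2, so that is the treewidth.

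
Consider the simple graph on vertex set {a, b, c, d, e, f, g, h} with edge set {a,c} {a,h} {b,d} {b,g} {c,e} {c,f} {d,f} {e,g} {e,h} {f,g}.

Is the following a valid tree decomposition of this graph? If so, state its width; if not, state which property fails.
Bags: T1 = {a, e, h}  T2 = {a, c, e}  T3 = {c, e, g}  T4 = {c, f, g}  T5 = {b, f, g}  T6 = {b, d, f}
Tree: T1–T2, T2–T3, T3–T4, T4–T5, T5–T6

Every vertex of G appears in some bag (union = {a, b, c, d, e, f, g, h}); every edge is covered by a bag; and for each vertex v the set of bags containing v is connected in the bag tree. The decomposition is therefore valid. The largest bag has 3 vertices, so the width is 2.

Yes; width 2.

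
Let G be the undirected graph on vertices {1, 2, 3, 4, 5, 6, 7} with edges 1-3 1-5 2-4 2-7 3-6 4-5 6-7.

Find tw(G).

A width-2 tree decomposition is:
Bags: B1 = {2, 4, 7}  B2 = {4, 5, 7}  B3 = {1, 5, 7}  B4 = {1, 3, 7}  B5 = {3, 6, 7}
Tree: B1–B2, B2–B3, B3–B4, B4–B5
The largest bag has 3 vertices, giving width 2; this decomposition certifies tw(G) ≤ 2. The edges 7–2–4–5–1–3–6–7 form a cycle, so G is not a tree and its treewidth is at least 2. The upper and lower bounds meet at 2, so that is the treewidth.

2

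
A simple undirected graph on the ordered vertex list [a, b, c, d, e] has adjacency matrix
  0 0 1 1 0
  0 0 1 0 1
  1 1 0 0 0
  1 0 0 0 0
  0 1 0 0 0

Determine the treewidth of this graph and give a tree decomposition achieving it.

Every bag has size at most 2, so the width is 2 − 1 = 1 and tw(G) ≤ 1. Any graph with an edge has treewidth ≥ 1, and G has the edge e–b. Combining the bounds, tw(G) = 1.

Treewidth 1.
One optimal decomposition is:
Bags: B1 = {b, e}  B2 = {b, c}  B3 = {a, c}  B4 = {a, d}
Tree: B1–B2, B2–B3, B3–B4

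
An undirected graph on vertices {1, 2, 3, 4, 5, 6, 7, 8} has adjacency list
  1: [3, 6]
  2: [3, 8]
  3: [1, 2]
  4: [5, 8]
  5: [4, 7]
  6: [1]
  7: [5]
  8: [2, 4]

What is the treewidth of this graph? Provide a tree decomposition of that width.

Treewidth 1.
One such decomposition:
Bags: B1 = {1, 6}  B2 = {1, 3}  B3 = {2, 3}  B4 = {2, 8}  B5 = {4, 8}  B6 = {4, 5}  B7 = {5, 7}
Tree: B1–B2, B2–B3, B3–B4, B4–B5, B5–B6, B6–B7

The largest bag has 2 vertices, giving width 1; this decomposition certifies tw(G) ≤ 1. G has an edge, so its treewidth is at least 1. Therefore the treewidth is 1.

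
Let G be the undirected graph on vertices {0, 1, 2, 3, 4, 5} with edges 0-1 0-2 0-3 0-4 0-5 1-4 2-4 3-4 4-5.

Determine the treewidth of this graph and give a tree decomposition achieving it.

Treewidth 2.
One optimal decomposition is:
Bags: B1 = {0, 1, 4}  B2 = {0, 4, 5}  B3 = {0, 2, 4}  B4 = {0, 3, 4}
Tree: B1–B2, B1–B3, B2–B4

The largest bag has 3 vertices, giving width 2; this decomposition certifies tw(G) ≤ 2. Conversely, {0, 1, 4} is a clique of size 3, and the vertices of any clique must share a bag in every tree decomposition; so some bag has ≥ 3 vertices and tw(G) ≥ 2. Therefore the treewidth is 2.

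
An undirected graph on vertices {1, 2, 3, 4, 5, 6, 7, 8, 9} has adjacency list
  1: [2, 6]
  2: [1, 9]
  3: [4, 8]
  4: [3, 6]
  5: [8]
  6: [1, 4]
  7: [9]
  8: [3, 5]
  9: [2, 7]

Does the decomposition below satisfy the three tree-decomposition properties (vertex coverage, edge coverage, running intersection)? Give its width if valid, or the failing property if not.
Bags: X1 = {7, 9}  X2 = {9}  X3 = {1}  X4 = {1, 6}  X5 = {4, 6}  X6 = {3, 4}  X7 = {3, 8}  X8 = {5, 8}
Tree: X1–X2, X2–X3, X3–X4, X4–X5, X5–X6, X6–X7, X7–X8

A tree decomposition must satisfy three properties: every vertex lies in some bag; for every edge, both endpoints lie together in some bag; and for every vertex, the bags containing it form a connected subtree. Here vertex 2 appears in no bag, so the decomposition is invalid.

No — vertex 2 appears in no bag.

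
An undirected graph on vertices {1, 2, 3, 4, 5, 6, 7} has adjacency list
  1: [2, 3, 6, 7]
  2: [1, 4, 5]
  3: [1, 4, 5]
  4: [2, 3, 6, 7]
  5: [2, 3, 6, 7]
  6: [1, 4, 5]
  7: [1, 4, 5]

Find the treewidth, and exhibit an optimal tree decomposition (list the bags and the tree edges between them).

Treewidth 3.
Bags: B1 = {1, 3, 4, 5}  B2 = {1, 4, 5, 6}  B3 = {1, 4, 5, 7}  B4 = {1, 2, 4, 5}
Tree: B1–B2, B2–B3, B3–B4

Each bag holds 4 vertices, so the decomposition has width 3, which upper-bounds the treewidth. For the lower bound: the 4 vertex sets {3,4}, {1,6}, {5}, {7} are disjoint, each induces a connected subgraph, and every pair is joined by at least one edge of G. Contracting each set to a single vertex therefore yields K_{4} as a minor, and since treewidth is minor-monotone, tw(G) ≥ tw(K_{4}) = 3. The upper and lower bounds meet at 3, so that is the treewidth.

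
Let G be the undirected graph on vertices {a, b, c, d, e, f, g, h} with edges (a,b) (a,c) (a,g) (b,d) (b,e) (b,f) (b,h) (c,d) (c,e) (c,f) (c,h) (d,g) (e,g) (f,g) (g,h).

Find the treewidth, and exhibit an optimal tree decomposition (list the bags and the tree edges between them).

Each bag holds 4 vertices, so the decomposition has width 3, which upper-bounds the treewidth. For the lower bound: the 4 vertex sets {b,d}, {g,h}, {c}, {a} are disjoint, each induces a connected subgraph, and every pair is joined by at least one edge of G. Contracting each set to a single vertex therefore yields K_{4} as a minor, and since treewidth is minor-monotone, tw(G) ≥ tw(K_{4}) = 3. Hence tw(G) = 3 exactly.

Treewidth 3.
Bags: B1 = {b, c, d, g}  B2 = {b, c, g, h}  B3 = {a, b, c, g}  B4 = {b, c, e, g}  B5 = {b, c, f, g}
Tree: B1–B2, B2–B3, B3–B4, B4–B5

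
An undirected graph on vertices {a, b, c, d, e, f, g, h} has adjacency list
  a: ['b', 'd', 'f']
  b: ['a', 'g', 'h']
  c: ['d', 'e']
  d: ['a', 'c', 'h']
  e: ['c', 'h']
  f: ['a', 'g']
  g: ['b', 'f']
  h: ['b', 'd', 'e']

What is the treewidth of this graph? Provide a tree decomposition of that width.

Treewidth 2.
Bags: B1 = {c, d, e}  B2 = {d, e, h}  B3 = {a, d, h}  B4 = {a, b, h}  B5 = {a, b, f}  B6 = {b, f, g}
Tree: B1–B2, B2–B3, B3–B4, B4–B5, B5–B6

Each bag holds 3 vertices, so the decomposition has width 2, which upper-bounds the treewidth. Since c–e–h–d–c is a cycle in G, G is not acyclic. Forests are exactly the graphs of treewidth ≤ 1, so tw(G) ≥ 2. Combining the bounds, tw(G) = 2.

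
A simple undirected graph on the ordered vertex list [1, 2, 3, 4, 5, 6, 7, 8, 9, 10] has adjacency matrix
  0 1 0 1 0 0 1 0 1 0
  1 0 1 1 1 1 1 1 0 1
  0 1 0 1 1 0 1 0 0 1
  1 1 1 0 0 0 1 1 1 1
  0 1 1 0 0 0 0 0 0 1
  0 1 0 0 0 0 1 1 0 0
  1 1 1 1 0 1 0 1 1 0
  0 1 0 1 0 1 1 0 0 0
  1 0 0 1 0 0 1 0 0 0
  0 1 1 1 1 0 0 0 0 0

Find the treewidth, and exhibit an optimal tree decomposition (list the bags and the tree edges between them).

Treewidth 3.
One such decomposition:
Bags: B1 = {2, 3, 4, 7}  B2 = {2, 4, 7, 8}  B3 = {2, 6, 7, 8}  B4 = {2, 3, 4, 10}  B5 = {2, 3, 5, 10}  B6 = {1, 2, 4, 7}  B7 = {1, 4, 7, 9}
Tree: B1–B2, B2–B3, B1–B4, B4–B5, B2–B6, B6–B7

Every bag has size at most 4, so the width is 4 − 1 = 3 and tw(G) ≤ 3. For the lower bound, the 4 vertices {1, 4, 7, 9} are pairwise adjacent, and any tree decomposition puts a clique entirely inside one bag — forcing width ≥ 3. The upper and lower bounds meet at 3, so that is the treewidth.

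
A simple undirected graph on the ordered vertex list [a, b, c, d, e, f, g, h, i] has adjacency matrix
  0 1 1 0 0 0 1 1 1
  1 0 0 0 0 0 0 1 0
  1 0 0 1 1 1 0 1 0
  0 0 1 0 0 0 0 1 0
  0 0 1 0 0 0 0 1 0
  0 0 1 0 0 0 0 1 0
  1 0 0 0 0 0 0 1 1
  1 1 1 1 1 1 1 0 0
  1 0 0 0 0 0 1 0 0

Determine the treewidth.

A width-2 tree decomposition is:
Bags: B1 = {c, e, h}  B2 = {a, c, h}  B3 = {c, f, h}  B4 = {a, g, h}  B5 = {c, d, h}  B6 = {a, g, i}  B7 = {a, b, h}
Tree: B1–B2, B2–B3, B2–B4, B3–B5, B4–B6, B2–B7
The largest bag has 3 vertices, giving width 2; this decomposition certifies tw(G) ≤ 2. Conversely, {a, g, h} is a clique of size 3, and the vertices of any clique must share a bag in every tree decomposition; so some bag has ≥ 3 vertices and tw(G) ≥ 2. Hence tw(G) = 2 exactly.

2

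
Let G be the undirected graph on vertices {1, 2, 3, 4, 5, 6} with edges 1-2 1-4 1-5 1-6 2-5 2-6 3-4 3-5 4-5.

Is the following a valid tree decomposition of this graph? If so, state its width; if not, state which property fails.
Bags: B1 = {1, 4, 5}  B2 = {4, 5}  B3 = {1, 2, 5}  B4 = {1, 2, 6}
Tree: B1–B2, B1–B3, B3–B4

No — vertex 3 appears in no bag.

A tree decomposition must satisfy three properties: every vertex lies in some bag; for every edge, both endpoints lie together in some bag; and for every vertex, the bags containing it form a connected subtree. Here vertex 3 appears in no bag, so the decomposition is invalid.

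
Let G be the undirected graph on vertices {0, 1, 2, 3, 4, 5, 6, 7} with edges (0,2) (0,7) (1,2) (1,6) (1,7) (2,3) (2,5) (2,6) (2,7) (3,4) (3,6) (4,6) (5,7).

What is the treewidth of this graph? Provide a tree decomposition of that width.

Treewidth 2.
Bags: B1 = {1, 2, 7}  B2 = {1, 2, 6}  B3 = {2, 3, 6}  B4 = {0, 2, 7}  B5 = {2, 5, 7}  B6 = {3, 4, 6}
Tree: B1–B2, B2–B3, B1–B4, B4–B5, B3–B6

Every bag has size at most 3, so the width is 3 − 1 = 2 and tw(G) ≤ 2. Conversely, {2, 3, 6} is a clique of size 3, and the vertices of any clique must share a bag in every tree decomposition; so some bag has ≥ 3 vertices and tw(G) ≥ 2. Hence tw(G) = 2 exactly.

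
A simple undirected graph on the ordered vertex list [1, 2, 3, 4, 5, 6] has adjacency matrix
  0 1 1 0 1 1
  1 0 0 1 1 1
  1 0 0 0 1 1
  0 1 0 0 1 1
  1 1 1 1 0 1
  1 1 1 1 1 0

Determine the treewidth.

3

A width-3 tree decomposition is:
Bags: B1 = {1, 2, 5, 6}  B2 = {2, 4, 5, 6}  B3 = {1, 3, 5, 6}
Tree: B1–B2, B1–B3
Each bag holds 4 vertices, so the decomposition has width 3, which upper-bounds the treewidth. On the other hand G contains the 4-clique {1, 2, 5, 6}. A clique must lie in a single bag of any decomposition, so no decomposition can have width below 3. Therefore the treewidth is 3.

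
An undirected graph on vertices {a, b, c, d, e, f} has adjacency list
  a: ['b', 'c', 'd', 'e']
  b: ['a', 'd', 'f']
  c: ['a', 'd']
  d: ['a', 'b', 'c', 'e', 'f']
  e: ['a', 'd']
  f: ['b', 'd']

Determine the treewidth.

2

A width-2 tree decomposition is:
Bags: B1 = {a, b, d}  B2 = {a, c, d}  B3 = {a, d, e}  B4 = {b, d, f}
Tree: B1–B2, B1–B3, B1–B4
The largest bag has 3 vertices, giving width 2; this decomposition certifies tw(G) ≤ 2. Conversely, {a, d, e} is a clique of size 3, and the vertices of any clique must share a bag in every tree decomposition; so some bag has ≥ 3 vertices and tw(G) ≥ 2. Therefore the treewidth is 2.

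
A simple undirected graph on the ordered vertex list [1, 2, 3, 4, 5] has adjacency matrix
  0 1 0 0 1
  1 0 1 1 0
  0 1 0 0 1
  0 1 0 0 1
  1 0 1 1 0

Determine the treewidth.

A width-2 tree decomposition is:
Bags: B1 = {2, 4, 5}  B2 = {1, 2, 5}  B3 = {2, 3, 5}
Tree: B1–B2, B2–B3
Each bag holds 3 vertices, so the decomposition has width 2, which upper-bounds the treewidth. The edges 2–4–5–1–2 form a cycle, so G is not a tree and its treewidth is at least 2. Combining the bounds, tw(G) = 2.

2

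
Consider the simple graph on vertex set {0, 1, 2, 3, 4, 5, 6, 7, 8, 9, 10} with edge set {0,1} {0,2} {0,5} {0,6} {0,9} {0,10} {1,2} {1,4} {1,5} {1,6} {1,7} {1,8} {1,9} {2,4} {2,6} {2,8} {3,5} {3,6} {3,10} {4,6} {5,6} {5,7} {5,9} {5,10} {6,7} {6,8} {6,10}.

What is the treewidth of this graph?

3

A width-3 tree decomposition is:
Bags: B1 = {0, 1, 5, 9}  B2 = {0, 1, 5, 6}  B3 = {0, 5, 6, 10}  B4 = {1, 5, 6, 7}  B5 = {0, 1, 2, 6}  B6 = {3, 5, 6, 10}  B7 = {1, 2, 4, 6}  B8 = {1, 2, 6, 8}
Tree: B1–B2, B2–B3, B2–B4, B2–B5, B3–B6, B5–B7, B7–B8
Each bag holds 4 vertices, so the decomposition has width 3, which upper-bounds the treewidth. On the other hand G contains the 4-clique {0, 1, 5, 9}. A clique must lie in a single bag of any decomposition, so no decomposition can have width below 3. Hence tw(G) = 3 exactly.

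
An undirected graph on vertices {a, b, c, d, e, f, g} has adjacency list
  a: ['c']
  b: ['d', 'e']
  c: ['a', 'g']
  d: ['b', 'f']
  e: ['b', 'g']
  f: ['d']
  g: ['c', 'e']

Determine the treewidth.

A width-1 tree decomposition is:
Bags: B1 = {a, c}  B2 = {c, g}  B3 = {e, g}  B4 = {b, e}  B5 = {b, d}  B6 = {d, f}
Tree: B1–B2, B2–B3, B3–B4, B4–B5, B5–B6
Each bag holds 2 vertices, so the decomposition has width 1, which upper-bounds the treewidth. G has an edge, so its treewidth is at least 1. Combining the bounds, tw(G) = 1.

1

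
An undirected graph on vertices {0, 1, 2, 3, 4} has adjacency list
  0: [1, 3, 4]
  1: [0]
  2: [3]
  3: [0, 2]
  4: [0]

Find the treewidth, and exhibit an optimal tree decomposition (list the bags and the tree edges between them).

Treewidth 1.
Bags: B1 = {0, 1}  B2 = {0, 3}  B3 = {2, 3}  B4 = {0, 4}
Tree: B1–B2, B2–B3, B2–B4

Every bag has size at most 2, so the width is 2 − 1 = 1 and tw(G) ≤ 1. Any graph with an edge has treewidth ≥ 1, and G has the edge 0–1. Combining the bounds, tw(G) = 1.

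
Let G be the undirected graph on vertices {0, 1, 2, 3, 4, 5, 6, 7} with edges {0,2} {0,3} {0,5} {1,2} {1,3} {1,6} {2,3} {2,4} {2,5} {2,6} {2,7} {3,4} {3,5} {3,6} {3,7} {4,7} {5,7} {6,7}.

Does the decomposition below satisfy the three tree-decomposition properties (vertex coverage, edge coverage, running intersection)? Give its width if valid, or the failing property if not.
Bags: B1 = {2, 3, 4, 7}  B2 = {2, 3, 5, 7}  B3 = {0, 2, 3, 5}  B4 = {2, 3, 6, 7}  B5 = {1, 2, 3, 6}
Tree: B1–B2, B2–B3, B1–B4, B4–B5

Every vertex of G appears in some bag (union = {0, 1, 2, 3, 4, 5, 6, 7}); every edge is covered by a bag; and for each vertex v the set of bags containing v is connected in the bag tree. The decomposition is therefore valid. The largest bag has 4 vertices, so the width is 3.

Yes; width 3.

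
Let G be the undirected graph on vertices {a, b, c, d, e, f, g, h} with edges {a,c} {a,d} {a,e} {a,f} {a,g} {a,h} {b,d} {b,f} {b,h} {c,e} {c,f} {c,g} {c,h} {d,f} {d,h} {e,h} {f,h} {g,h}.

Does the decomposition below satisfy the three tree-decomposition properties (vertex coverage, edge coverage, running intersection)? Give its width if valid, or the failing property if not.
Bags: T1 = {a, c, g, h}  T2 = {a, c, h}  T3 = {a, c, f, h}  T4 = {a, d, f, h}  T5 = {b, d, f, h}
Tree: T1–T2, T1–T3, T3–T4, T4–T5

A tree decomposition must satisfy three properties: every vertex lies in some bag; for every edge, both endpoints lie together in some bag; and for every vertex, the bags containing it form a connected subtree. Here vertex e appears in no bag, so the decomposition is invalid.

No — vertex e appears in no bag.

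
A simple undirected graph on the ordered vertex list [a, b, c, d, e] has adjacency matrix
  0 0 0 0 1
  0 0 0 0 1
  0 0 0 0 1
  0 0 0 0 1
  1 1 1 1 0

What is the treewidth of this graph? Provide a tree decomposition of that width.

Treewidth 1.
One optimal decomposition is:
Bags: B1 = {d, e}  B2 = {c, e}  B3 = {b, e}  B4 = {a, e}
Tree: B1–B2, B1–B3, B1–B4

The largest bag has 2 vertices, giving width 1; this decomposition certifies tw(G) ≤ 1. Since G has at least one edge (e.g. e–d), it is not an edgeless graph, so tw(G) ≥ 1. The upper and lower bounds meet at 1, so that is the treewidth.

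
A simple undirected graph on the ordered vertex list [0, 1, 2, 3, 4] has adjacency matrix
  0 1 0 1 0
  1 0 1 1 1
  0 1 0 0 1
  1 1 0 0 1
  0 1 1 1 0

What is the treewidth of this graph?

2

A width-2 tree decomposition is:
Bags: B1 = {1, 3, 4}  B2 = {0, 1, 3}  B3 = {1, 2, 4}
Tree: B1–B2, B1–B3
The largest bag has 3 vertices, giving width 2; this decomposition certifies tw(G) ≤ 2. Conversely, {1, 2, 4} is a clique of size 3, and the vertices of any clique must share a bag in every tree decomposition; so some bag has ≥ 3 vertices and tw(G) ≥ 2. Combining the bounds, tw(G) = 2.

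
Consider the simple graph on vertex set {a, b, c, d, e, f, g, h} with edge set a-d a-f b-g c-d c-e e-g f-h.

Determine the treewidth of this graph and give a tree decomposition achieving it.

Each bag holds 2 vertices, so the decomposition has width 1, which upper-bounds the treewidth. G has an edge, so its treewidth is at least 1. Hence tw(G) = 1 exactly.

Treewidth 1.
Bags: B1 = {b, g}  B2 = {e, g}  B3 = {c, e}  B4 = {c, d}  B5 = {a, d}  B6 = {a, f}  B7 = {f, h}
Tree: B1–B2, B2–B3, B3–B4, B4–B5, B5–B6, B6–B7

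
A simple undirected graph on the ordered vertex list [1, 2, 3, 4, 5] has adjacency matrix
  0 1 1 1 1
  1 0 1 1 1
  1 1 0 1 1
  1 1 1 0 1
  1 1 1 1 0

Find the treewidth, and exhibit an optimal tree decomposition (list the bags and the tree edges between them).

A single bag containing all 5 vertices is trivially a valid decomposition of width 4. On the other hand G contains the 5-clique {1, 2, 3, 4, 5}. A clique must lie in a single bag of any decomposition, so no decomposition can have width below 4. Combining the bounds, tw(G) = 4.

Treewidth 4.
Bags: B1 = {1, 2, 3, 4, 5}
Tree: (single bag)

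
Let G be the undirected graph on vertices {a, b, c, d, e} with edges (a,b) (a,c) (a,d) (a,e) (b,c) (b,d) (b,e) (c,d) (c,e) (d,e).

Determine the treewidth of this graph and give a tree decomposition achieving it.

With just one bag of size 5, the width is 5 − 1 = 4, so tw(G) ≤ 4. On the other hand G contains the 5-clique {a, b, c, d, e}. A clique must lie in a single bag of any decomposition, so no decomposition can have width below 4. The upper and lower bounds meet at 4, so that is the treewidth.

Treewidth 4.
Bags: B1 = {a, b, c, d, e}
Tree: (single bag)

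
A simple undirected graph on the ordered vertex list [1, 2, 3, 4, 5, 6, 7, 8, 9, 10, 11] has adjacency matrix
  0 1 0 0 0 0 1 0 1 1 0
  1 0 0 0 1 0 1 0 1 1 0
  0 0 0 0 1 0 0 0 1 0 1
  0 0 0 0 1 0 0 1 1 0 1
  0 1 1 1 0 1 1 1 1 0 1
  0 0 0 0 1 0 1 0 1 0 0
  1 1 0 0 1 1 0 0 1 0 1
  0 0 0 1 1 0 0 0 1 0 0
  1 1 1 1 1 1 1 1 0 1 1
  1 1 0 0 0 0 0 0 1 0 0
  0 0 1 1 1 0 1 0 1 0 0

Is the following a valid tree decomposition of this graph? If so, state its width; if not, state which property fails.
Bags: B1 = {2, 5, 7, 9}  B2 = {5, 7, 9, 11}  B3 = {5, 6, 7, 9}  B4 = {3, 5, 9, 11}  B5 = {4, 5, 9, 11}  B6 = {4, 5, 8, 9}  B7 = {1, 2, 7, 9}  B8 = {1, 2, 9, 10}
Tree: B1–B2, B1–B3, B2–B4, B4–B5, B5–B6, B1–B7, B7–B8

Yes; width 3.

Checking the three conditions: (i) the bags cover all of {1, 2, 3, 4, 5, 6, 7, 8, 9, 10, 11}; (ii) for each edge, some bag contains both endpoints; (iii) the bags containing any fixed vertex form a subtree. All hold, so the decomposition is valid with width 4 − 1 = 3.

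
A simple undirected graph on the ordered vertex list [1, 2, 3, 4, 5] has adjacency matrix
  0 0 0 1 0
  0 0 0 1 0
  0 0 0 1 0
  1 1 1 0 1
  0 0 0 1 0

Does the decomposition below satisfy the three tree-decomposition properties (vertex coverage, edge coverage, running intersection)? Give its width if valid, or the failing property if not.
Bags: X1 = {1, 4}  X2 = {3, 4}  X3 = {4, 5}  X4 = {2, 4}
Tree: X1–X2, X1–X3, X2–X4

Every vertex of G appears in some bag (union = {1, 2, 3, 4, 5}); every edge is covered by a bag; and for each vertex v the set of bags containing v is connected in the bag tree. The decomposition is therefore valid. The largest bag has 2 vertices, so the width is 1.

Yes; width 1.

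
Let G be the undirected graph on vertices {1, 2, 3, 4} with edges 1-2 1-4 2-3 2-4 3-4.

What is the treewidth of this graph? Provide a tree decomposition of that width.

The largest bag has 3 vertices, giving width 2; this decomposition certifies tw(G) ≤ 2. On the other hand G contains the 3-clique {1, 2, 4}. A clique must lie in a single bag of any decomposition, so no decomposition can have width below 2. The upper and lower bounds meet at 2, so that is the treewidth.

Treewidth 2.
One such decomposition:
Bags: B1 = {1, 2, 4}  B2 = {2, 3, 4}
Tree: B1–B2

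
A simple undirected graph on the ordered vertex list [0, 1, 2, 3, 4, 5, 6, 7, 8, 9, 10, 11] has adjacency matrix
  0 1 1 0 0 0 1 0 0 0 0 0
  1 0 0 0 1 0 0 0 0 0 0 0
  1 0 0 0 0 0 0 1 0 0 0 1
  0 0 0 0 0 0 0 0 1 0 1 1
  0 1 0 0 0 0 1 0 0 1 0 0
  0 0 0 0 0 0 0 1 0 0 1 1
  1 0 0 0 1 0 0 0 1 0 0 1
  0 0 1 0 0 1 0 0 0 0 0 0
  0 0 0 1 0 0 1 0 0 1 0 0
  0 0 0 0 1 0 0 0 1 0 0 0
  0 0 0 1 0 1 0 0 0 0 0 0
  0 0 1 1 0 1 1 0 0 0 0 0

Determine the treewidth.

3

A width-3 tree decomposition is:
Bags: B1 = {2, 5, 7, 10}  B2 = {2, 5, 10, 11}  B3 = {2, 3, 10, 11}  B4 = {0, 2, 3, 11}  B5 = {0, 3, 6, 11}  B6 = {0, 3, 6, 8}  B7 = {0, 1, 6, 8}  B8 = {1, 4, 6, 8}  B9 = {1, 4, 8, 9}
Tree: B1–B2, B2–B3, B3–B4, B4–B5, B5–B6, B6–B7, B7–B8, B8–B9
The largest bag has 4 vertices, giving width 3; this decomposition certifies tw(G) ≤ 3. For the lower bound: the 4 vertex sets {5,7,10}, {2}, {11}, {0,3,6,8} are disjoint, each induces a connected subgraph, and every pair is joined by at least one edge of G. Contracting each set to a single vertex therefore yields K_{4} as a minor, and since treewidth is minor-monotone, tw(G) ≥ tw(K_{4}) = 3. Hence tw(G) = 3 exactly.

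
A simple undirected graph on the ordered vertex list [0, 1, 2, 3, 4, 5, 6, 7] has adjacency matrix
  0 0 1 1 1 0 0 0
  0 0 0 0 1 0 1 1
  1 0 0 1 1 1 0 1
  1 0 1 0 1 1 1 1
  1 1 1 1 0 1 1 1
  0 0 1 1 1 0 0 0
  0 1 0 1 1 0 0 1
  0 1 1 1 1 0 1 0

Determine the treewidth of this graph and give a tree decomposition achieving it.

Treewidth 3.
Bags: B1 = {2, 3, 4, 7}  B2 = {3, 4, 6, 7}  B3 = {2, 3, 4, 5}  B4 = {1, 4, 6, 7}  B5 = {0, 2, 3, 4}
Tree: B1–B2, B1–B3, B2–B4, B1–B5

The largest bag has 4 vertices, giving width 3; this decomposition certifies tw(G) ≤ 3. For the lower bound, the 4 vertices {1, 4, 6, 7} are pairwise adjacent, and any tree decomposition puts a clique entirely inside one bag — forcing width ≥ 3. Hence tw(G) = 3 exactly.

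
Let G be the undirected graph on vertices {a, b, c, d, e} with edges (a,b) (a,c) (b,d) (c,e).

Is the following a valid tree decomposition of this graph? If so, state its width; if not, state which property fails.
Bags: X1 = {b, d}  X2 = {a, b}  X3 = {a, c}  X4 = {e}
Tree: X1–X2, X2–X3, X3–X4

No — edge (c,e) lies in no bag.

A tree decomposition must satisfy three properties: every vertex lies in some bag; for every edge, both endpoints lie together in some bag; and for every vertex, the bags containing it form a connected subtree. Here edge (c,e) lies in no bag, so the decomposition is invalid.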